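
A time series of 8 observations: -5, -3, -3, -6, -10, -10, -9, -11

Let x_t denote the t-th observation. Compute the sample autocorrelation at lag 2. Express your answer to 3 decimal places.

0.198

Mean x̄ = (-5 − 3 − 3 − 6 − 10 − 10 − 9 − 11)/8 = -7.1250
Deviations from mean: 2.1250, 4.1250, 4.1250, 1.1250, -2.8750, -2.8750, -1.8750, -3.8750
Σ(x_t−x̄)(x_{t+2}−x̄) = (8.7656) + (4.6406) + (-11.8594) + (-3.2344) + (5.3906) + (11.1406) = 14.8438
Denominator Σ(x_t−x̄)² = 74.8750
r_2 = 14.8438 / 74.8750 = 0.198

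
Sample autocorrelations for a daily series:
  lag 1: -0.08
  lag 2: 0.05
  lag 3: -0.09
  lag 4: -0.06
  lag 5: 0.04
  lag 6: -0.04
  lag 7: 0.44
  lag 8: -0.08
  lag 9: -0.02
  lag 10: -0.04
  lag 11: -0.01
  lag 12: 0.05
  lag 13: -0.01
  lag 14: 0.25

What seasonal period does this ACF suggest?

The largest autocorrelation is r_7 = 0.44, with a weaker echo at lag 14 (0.25); the remaining lags stay at or below 0.05.
The dominant spike at lag 7 indicates a seasonal period of 7.

7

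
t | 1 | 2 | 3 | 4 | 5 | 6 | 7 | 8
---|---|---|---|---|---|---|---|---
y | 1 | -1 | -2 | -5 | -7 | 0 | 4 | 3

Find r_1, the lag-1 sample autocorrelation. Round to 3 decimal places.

Mean ȳ = (1 − 1 − 2 − 5 − 7 + 0 + 4 + 3)/8 = -0.8750
Deviations from mean: 1.8750, -0.1250, -1.1250, -4.1250, -6.1250, 0.8750, 4.8750, 3.8750
Σ(y_t−ȳ)(y_{t+1}−ȳ) = (-0.2344) + (0.1406) + (4.6406) + (25.2656) + (-5.3594) + (4.2656) + (18.8906) = 47.6094
Denominator Σ(y_t−ȳ)² = 98.8750
r_1 = 47.6094 / 98.8750 = 0.482

0.482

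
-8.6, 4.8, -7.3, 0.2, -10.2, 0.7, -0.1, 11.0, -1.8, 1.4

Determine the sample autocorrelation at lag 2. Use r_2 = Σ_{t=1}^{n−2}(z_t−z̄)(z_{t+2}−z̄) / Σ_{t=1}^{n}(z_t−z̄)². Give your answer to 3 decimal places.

Mean z̄ = (-8.6 + 4.8 − 7.3 + 0.2 − 10.2 + 0.7 − 0.1 + 11.0 − 1.8 + 1.4)/10 = -0.9900
Numerator Σ_{t=1}^{8}(z_t−z̄)(z_{t+2}−z̄) = 155.0368
Denominator Σ(z_t−z̄)² = 371.2690
r_2 = 155.0368 / 371.2690 = 0.418

0.418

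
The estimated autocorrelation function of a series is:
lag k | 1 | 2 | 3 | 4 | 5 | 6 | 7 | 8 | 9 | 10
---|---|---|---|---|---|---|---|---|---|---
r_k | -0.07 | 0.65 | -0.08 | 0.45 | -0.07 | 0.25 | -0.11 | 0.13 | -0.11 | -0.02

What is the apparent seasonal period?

The largest autocorrelation is r_2 = 0.65, with weaker echoes at lags 4 (0.45) and 6 (0.25); the remaining lags stay at or below 0.13.
The dominant spike at lag 2 indicates a seasonal period of 2.

2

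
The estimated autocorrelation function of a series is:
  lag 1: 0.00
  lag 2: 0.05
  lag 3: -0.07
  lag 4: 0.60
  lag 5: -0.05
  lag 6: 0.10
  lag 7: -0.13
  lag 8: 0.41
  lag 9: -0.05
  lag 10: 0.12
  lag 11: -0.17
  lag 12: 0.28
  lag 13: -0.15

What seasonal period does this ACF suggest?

The largest autocorrelation is r_4 = 0.60, with weaker echoes at lags 8 (0.41) and 12 (0.28); the remaining lags stay at or below 0.12.
The dominant spike at lag 4 indicates a seasonal period of 4.

4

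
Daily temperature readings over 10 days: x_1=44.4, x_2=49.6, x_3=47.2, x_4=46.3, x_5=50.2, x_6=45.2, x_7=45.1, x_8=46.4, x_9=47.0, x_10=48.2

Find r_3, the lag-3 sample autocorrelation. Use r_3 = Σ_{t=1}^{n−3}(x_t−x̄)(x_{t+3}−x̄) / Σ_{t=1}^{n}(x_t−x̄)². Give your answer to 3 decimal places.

Mean x̄ = (44.4 + 49.6 + 47.2 + 46.3 + 50.2 + 45.2 + 45.1 + 46.4 + 47.0 + 48.2)/10 = 46.9600
Numerator Σ_{t=1}^{7}(x_t−x̄)(x_{t+3}−x̄) = 6.8572
Denominator Σ(x_t−x̄)² = 32.9240
r_3 = 6.8572 / 32.9240 = 0.208

0.208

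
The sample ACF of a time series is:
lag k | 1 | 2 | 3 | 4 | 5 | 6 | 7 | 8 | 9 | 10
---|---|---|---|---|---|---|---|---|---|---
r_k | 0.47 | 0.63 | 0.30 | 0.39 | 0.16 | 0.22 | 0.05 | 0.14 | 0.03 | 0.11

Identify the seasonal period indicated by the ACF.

The largest autocorrelation is r_2 = 0.63; the remaining lags stay at or below 0.47.
The dominant spike at lag 2 indicates a seasonal period of 2.

2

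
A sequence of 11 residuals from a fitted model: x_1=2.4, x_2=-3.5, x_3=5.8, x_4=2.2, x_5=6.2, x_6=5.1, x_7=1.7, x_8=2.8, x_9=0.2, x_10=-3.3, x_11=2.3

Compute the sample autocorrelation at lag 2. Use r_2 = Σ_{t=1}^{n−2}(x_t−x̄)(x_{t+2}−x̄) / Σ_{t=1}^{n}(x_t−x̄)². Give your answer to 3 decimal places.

Mean x̄ = (2.4 − 3.5 + 5.8 + 2.2 + 6.2 + 5.1 + 1.7 + 2.8 + 0.2 − 3.3 + 2.3)/11 = 1.9909
Numerator Σ_{t=1}^{9}(x_t−x̄)(x_{t+2}−x̄) = 14.0707
Denominator Σ(x_t−x̄)² = 104.2891
r_2 = 14.0707 / 104.2891 = 0.135

0.135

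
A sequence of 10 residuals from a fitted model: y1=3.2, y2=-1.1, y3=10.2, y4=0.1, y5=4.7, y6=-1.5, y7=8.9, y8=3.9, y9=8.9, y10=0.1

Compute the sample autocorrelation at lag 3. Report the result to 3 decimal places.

Mean ȳ = (3.2 − 1.1 + 10.2 + 0.1 + 4.7 − 1.5 + 8.9 + 3.9 + 8.9 + 0.1)/10 = 3.7400
Σ(y_t−ȳ)(y_{t+3}−ȳ) = (1.9656) + (-4.6464) + (-33.8504) + (-18.7824) + (0.1536) + (-27.0384) + (-18.7824) = -100.9808
Denominator Σ(y_t−ȳ)² = 173.6040
r_3 = -100.9808 / 173.6040 = -0.582

-0.582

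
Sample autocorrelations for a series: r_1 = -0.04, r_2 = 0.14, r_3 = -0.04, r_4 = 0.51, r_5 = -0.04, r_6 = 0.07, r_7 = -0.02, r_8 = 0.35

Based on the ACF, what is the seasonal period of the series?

The largest autocorrelation is r_4 = 0.51, with a weaker echo at lag 8 (0.35); the remaining lags stay at or below 0.14.
The dominant spike at lag 4 indicates a seasonal period of 4.

4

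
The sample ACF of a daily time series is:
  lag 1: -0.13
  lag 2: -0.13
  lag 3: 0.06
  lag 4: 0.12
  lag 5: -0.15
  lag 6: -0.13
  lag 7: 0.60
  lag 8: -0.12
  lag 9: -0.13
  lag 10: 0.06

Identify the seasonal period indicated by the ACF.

The largest autocorrelation is r_7 = 0.60; the remaining lags stay at or below 0.12.
The dominant spike at lag 7 indicates a seasonal period of 7.

7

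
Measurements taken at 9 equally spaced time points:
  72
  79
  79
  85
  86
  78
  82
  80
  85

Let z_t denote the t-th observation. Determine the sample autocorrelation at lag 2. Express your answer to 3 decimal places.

0.009

Mean z̄ = (72 + 79 + 79 + 85 + 86 + 78 + 82 + 80 + 85)/9 = 80.6667
Numerator Σ_{t=1}^{7}(z_t−z̄)(z_{t+2}−z̄) = 1.4444
Denominator Σ(z_t−z̄)² = 156.0000
r_2 = 1.4444 / 156.0000 = 0.009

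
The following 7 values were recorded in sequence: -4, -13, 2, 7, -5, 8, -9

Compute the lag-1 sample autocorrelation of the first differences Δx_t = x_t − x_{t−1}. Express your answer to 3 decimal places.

First differences Δx: -9, 15, 5, -12, 13, -17
Mean of differences = -0.8333
Numerator Σ(Δx_t−Δx̄)(Δx_{t+1}−Δx̄) = -480.1944
Denominator Σ(Δx_t−Δx̄)² = 928.8333
r_1(Δx) = -480.1944 / 928.8333 = -0.517

-0.517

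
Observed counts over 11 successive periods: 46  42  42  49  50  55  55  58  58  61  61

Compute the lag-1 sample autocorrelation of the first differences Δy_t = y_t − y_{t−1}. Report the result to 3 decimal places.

First differences Δy: -4, 0, 7, 1, 5, 0, 3, 0, 3, 0
Mean of differences = 1.5000
Numerator Σ(Δy_t−Δȳ)(Δy_{t+1}−Δȳ) = -18.7500
Denominator Σ(Δy_t−Δȳ)² = 86.5000
r_1(Δy) = -18.7500 / 86.5000 = -0.217

-0.217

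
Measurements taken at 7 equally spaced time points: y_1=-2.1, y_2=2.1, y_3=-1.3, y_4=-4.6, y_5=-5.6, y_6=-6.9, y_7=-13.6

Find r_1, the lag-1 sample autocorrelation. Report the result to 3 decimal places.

0.413

Mean ȳ = (-2.1 + 2.1 − 1.3 − 4.6 − 5.6 − 6.9 − 13.6)/7 = -4.5714
Deviations from mean: 2.4714, 6.6714, 3.2714, -0.0286, -1.0286, -2.3286, -9.0286
Numerator Σ_{t=1}^{6}(y_t−ȳ)(y_{t+1}−ȳ) = 61.6678
Denominator Σ(y_t−ȳ)² = 149.3143
r_1 = 61.6678 / 149.3143 = 0.413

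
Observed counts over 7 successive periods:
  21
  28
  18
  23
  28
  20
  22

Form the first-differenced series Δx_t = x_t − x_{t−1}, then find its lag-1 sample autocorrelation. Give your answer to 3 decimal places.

-0.561

First differences Δx: 7, -10, 5, 5, -8, 2
Mean of differences = 0.1667
Numerator Σ(Δx_t−Δx̄)(Δx_{t+1}−Δx̄) = -149.6944
Denominator Σ(Δx_t−Δx̄)² = 266.8333
r_1(Δx) = -149.6944 / 266.8333 = -0.561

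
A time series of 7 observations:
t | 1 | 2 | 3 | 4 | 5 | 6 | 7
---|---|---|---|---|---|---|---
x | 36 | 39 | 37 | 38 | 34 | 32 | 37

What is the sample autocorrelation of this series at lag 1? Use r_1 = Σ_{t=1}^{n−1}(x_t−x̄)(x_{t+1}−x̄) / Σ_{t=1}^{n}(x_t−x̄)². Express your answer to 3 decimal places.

0.143

Mean x̄ = (36 + 39 + 37 + 38 + 34 + 32 + 37)/7 = 36.1429
Deviations from mean: -0.1429, 2.8571, 0.8571, 1.8571, -2.1429, -4.1429, 0.8571
Numerator Σ_{t=1}^{6}(x_t−x̄)(x_{t+1}−x̄) = 4.9796
Denominator Σ(x_t−x̄)² = 34.8571
r_1 = 4.9796 / 34.8571 = 0.143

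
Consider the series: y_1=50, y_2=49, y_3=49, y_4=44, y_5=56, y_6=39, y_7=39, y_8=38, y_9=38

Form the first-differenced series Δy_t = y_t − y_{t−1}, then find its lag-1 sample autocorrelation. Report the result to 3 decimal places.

First differences Δy: -1, 0, -5, 12, -17, 0, -1, 0
Mean of differences = -1.5000
Numerator Σ(Δy_t−Δȳ)(Δy_{t+1}−Δȳ) = -282.7500
Denominator Σ(Δy_t−Δȳ)² = 442.0000
r_1(Δy) = -282.7500 / 442.0000 = -0.640

-0.640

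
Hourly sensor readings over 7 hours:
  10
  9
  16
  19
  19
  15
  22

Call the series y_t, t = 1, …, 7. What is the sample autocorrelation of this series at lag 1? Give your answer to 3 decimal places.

Mean ȳ = (10 + 9 + 16 + 19 + 19 + 15 + 22)/7 = 15.7143
Deviations from mean: -5.7143, -6.7143, 0.2857, 3.2857, 3.2857, -0.7143, 6.2857
Numerator Σ_{t=1}^{6}(y_t−ȳ)(y_{t+1}−ȳ) = 41.3469
Denominator Σ(y_t−ȳ)² = 139.4286
r_1 = 41.3469 / 139.4286 = 0.297

0.297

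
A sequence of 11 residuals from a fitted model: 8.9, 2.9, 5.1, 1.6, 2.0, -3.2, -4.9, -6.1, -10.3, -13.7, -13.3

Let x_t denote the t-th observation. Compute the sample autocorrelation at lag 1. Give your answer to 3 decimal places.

Mean x̄ = (8.9 + 2.9 + 5.1 + 1.6 + 2.0 − 3.2 − 4.9 − 6.1 − 10.3 − 13.7 − 13.3)/11 = -2.8182
Numerator Σ_{t=1}^{10}(x_t−x̄)(x_{t+1}−x̄) = 394.3742
Denominator Σ(x_t−x̄)² = 574.9564
r_1 = 394.3742 / 574.9564 = 0.686

0.686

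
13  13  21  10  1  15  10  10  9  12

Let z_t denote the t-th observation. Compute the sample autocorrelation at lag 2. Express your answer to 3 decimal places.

-0.346

Mean z̄ = (13 + 13 + 21 + 10 + 1 + 15 + 10 + 10 + 9 + 12)/10 = 11.4000
Numerator Σ_{t=1}^{8}(z_t−z̄)(z_{t+2}−z̄) = -79.7200
Denominator Σ(z_t−z̄)² = 230.4000
r_2 = -79.7200 / 230.4000 = -0.346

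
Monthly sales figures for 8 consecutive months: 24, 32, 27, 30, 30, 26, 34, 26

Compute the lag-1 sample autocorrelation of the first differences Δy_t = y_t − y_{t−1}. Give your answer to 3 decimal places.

First differences Δy: 8, -5, 3, 0, -4, 8, -8
Mean of differences = 0.2857
Numerator Σ(Δy_t−Δȳ)(Δy_{t+1}−Δȳ) = -151.6531
Denominator Σ(Δy_t−Δȳ)² = 241.4286
r_1(Δy) = -151.6531 / 241.4286 = -0.628

-0.628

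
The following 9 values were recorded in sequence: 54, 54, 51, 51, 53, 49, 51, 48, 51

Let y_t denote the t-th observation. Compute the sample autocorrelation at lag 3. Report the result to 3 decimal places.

-0.010

Mean ȳ = (54 + 54 + 51 + 51 + 53 + 49 + 51 + 48 + 51)/9 = 51.3333
Numerator Σ_{t=1}^{6}(y_t−ȳ)(y_{t+3}−ȳ) = -0.3333
Denominator Σ(y_t−ȳ)² = 34.0000
r_3 = -0.3333 / 34.0000 = -0.010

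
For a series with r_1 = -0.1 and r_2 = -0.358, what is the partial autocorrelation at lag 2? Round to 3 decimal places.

-0.372

φ_{22} = (r_2 − r_1²) / (1 − r_1²)
r_1² = (-0.1)² = 0.01
Numerator = -0.358 − 0.0100 = -0.3680; denominator = 1 − 0.0100 = 0.9900
φ_{22} = -0.3680 / 0.9900 = -0.372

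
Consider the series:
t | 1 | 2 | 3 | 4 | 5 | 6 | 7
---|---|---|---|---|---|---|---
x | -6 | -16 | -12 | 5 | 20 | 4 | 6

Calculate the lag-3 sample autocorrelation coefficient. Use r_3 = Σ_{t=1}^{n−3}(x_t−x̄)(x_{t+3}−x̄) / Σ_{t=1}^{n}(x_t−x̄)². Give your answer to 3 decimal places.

-0.404

Mean x̄ = (-6 − 16 − 12 + 5 + 20 + 4 + 6)/7 = 0.1429
Deviations from mean: -6.1429, -16.1429, -12.1429, 4.8571, 19.8571, 3.8571, 5.8571
Σ(x_t−x̄)(x_{t+3}−x̄) = (-29.8367) + (-320.5510) + (-46.8367) + (28.4490) = -368.7755
Denominator Σ(x_t−x̄)² = 912.8571
r_3 = -368.7755 / 912.8571 = -0.404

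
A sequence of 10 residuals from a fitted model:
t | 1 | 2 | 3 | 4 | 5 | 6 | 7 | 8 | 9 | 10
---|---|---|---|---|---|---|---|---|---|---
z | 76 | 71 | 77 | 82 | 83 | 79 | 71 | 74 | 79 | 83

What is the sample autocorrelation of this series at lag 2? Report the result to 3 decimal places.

Mean z̄ = (76 + 71 + 77 + 82 + 83 + 79 + 71 + 74 + 79 + 83)/10 = 77.5000
Numerator Σ_{t=1}^{8}(z_t−z̄)(z_{t+2}−z̄) = -94.5000
Denominator Σ(z_t−z̄)² = 184.5000
r_2 = -94.5000 / 184.5000 = -0.512

-0.512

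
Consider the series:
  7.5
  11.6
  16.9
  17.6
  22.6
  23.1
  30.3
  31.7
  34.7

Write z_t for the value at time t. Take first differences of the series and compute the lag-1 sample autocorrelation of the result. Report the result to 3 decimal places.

-0.747

First differences Δz: 4.1, 5.3, 0.7, 5.0, 0.5, 7.2, 1.4, 3.0
Mean of differences = 3.4000
Numerator Σ(Δz_t−Δz̄)(Δz_{t+1}−Δz̄) = -30.5800
Denominator Σ(Δz_t−Δz̄)² = 40.9600
r_1(Δz) = -30.5800 / 40.9600 = -0.747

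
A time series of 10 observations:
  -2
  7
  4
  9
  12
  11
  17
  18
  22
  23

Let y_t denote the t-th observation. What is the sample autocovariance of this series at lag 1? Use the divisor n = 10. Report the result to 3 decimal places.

Mean ȳ = (-2 + 7 + 4 + 9 + 12 + 11 + 17 + 18 + 22 + 23)/10 = 12.1000
Σ_{t=1}^{9}(y_t−ȳ)(y_{t+1}−ȳ) = 328.5900
γ_1 = 328.5900 / 10 = 32.859

32.859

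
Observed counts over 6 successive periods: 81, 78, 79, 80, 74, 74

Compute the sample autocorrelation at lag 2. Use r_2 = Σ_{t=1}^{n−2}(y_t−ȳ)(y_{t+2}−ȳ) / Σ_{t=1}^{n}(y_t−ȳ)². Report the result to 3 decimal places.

-0.181

Mean ȳ = (81 + 78 + 79 + 80 + 74 + 74)/6 = 77.6667
Σ(y_t−ȳ)(y_{t+2}−ȳ) = (4.4444) + (0.7778) + (-4.8889) + (-8.5556) = -8.2222
Denominator Σ(y_t−ȳ)² = 45.3333
r_2 = -8.2222 / 45.3333 = -0.181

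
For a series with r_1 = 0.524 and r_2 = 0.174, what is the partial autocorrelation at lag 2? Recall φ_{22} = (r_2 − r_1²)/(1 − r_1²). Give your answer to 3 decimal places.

φ_{22} = (r_2 − r_1²) / (1 − r_1²)
r_1² = (0.524)² = 0.274576
Numerator = 0.174 − 0.2746 = -0.1006; denominator = 1 − 0.2746 = 0.7254
φ_{22} = -0.1006 / 0.7254 = -0.139

-0.139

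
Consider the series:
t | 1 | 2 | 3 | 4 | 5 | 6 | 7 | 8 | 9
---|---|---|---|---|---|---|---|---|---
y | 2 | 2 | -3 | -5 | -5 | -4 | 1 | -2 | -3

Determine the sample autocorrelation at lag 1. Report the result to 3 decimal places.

0.373

Mean ȳ = (2 + 2 − 3 − 5 − 5 − 4 + 1 − 2 − 3)/9 = -1.8889
Numerator Σ_{t=1}^{8}(y_t−ȳ)(y_{t+1}−ȳ) = 24.2099
Denominator Σ(y_t−ȳ)² = 64.8889
r_1 = 24.2099 / 64.8889 = 0.373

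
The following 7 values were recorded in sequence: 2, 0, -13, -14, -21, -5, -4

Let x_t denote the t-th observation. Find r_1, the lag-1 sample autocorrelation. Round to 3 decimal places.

0.293

Mean x̄ = (2 + 0 − 13 − 14 − 21 − 5 − 4)/7 = -7.8571
Deviations from mean: 9.8571, 7.8571, -5.1429, -6.1429, -13.1429, 2.8571, 3.8571
Numerator Σ_{t=1}^{6}(x_t−x̄)(x_{t+1}−x̄) = 122.8367
Denominator Σ(x_t−x̄)² = 418.8571
r_1 = 122.8367 / 418.8571 = 0.293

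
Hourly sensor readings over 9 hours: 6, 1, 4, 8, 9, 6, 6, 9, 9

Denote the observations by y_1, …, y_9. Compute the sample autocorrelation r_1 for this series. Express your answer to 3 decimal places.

0.350

Mean ȳ = (6 + 1 + 4 + 8 + 9 + 6 + 6 + 9 + 9)/9 = 6.4444
Numerator Σ_{t=1}^{8}(y_t−ȳ)(y_{t+1}−ȳ) = 20.3580
Denominator Σ(y_t−ȳ)² = 58.2222
r_1 = 20.3580 / 58.2222 = 0.350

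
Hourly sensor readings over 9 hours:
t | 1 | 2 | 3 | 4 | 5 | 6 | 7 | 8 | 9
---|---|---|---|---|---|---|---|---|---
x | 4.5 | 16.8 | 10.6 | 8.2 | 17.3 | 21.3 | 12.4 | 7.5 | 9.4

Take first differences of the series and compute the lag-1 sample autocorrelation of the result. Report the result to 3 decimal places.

-0.108

First differences Δx: 12.3, -6.2, -2.4, 9.1, 4.0, -8.9, -4.9, 1.9
Mean of differences = 0.6125
Numerator Σ(Δx_t−Δx̄)(Δx_{t+1}−Δx̄) = -42.7989
Denominator Σ(Δx_t−Δx̄)² = 398.1288
r_1(Δx) = -42.7989 / 398.1288 = -0.108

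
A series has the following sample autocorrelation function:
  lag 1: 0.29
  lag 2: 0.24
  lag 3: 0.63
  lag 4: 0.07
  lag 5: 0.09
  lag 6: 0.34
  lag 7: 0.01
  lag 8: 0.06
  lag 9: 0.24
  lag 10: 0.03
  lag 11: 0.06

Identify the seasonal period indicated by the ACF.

3

The largest autocorrelation is r_3 = 0.63, with a weaker echo at lag 6 (0.34); the remaining lags stay at or below 0.29. The elevated value at lag 1 (0.29), dropping to 0.24 at lag 2, reflects decaying short-term dependence rather than seasonality.
The dominant spike at lag 3 indicates a seasonal period of 3.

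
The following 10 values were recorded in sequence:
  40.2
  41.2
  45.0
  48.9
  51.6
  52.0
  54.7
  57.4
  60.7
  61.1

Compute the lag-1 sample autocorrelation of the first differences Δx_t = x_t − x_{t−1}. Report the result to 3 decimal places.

First differences Δx: 1.0, 3.8, 3.9, 2.7, 0.4, 2.7, 2.7, 3.3, 0.4
Mean of differences = 2.3222
Numerator Σ(Δx_t−Δx̄)(Δx_{t+1}−Δx̄) = -1.8460
Denominator Σ(Δx_t−Δx̄)² = 15.1956
r_1(Δx) = -1.8460 / 15.1956 = -0.121

-0.121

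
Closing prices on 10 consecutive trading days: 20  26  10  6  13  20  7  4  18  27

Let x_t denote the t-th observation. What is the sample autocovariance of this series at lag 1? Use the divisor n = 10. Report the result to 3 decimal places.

10.559

Mean x̄ = (20 + 26 + 10 + 6 + 13 + 20 + 7 + 4 + 18 + 27)/10 = 15.1000
Σ_{t=1}^{9}(x_t−x̄)(x_{t+1}−x̄) = 105.5900
γ_1 = 105.5900 / 10 = 10.559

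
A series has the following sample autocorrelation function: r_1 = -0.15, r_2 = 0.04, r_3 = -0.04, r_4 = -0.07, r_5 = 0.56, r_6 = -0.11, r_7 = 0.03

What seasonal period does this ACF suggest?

The largest autocorrelation is r_5 = 0.56; the remaining lags stay at or below 0.04.
The dominant spike at lag 5 indicates a seasonal period of 5.

5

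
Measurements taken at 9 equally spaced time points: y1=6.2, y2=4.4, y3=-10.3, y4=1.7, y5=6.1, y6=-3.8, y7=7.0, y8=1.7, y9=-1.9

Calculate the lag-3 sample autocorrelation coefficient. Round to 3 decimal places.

Mean ȳ = (6.2 + 4.4 − 10.3 + 1.7 + 6.1 − 3.8 + 7.0 + 1.7 − 1.9)/9 = 1.2333
Σ(y_t−ȳ)(y_{t+3}−ȳ) = (2.3178) + (15.4111) + (58.0511) + (2.6911) + (2.2711) + (15.7711) = 96.5133
Denominator Σ(y_t−ȳ)² = 260.2400
r_3 = 96.5133 / 260.2400 = 0.371

0.371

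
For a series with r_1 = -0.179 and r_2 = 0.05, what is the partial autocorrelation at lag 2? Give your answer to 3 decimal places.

φ_{22} = (r_2 − r_1²) / (1 − r_1²)
r_1² = (-0.179)² = 0.032041
Numerator = 0.05 − 0.0320 = 0.0180; denominator = 1 − 0.0320 = 0.9680
φ_{22} = 0.0180 / 0.9680 = 0.019

0.019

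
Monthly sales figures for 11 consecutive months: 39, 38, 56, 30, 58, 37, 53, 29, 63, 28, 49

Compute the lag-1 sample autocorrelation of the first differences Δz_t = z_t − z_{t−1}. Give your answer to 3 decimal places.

-0.895

First differences Δz: -1, 18, -26, 28, -21, 16, -24, 34, -35, 21
Mean of differences = 1.0000
Numerator Σ(Δz_t−Δz̄)(Δz_{t+1}−Δz̄) = -5254.0000
Denominator Σ(Δz_t−Δz̄)² = 5870.0000
r_1(Δz) = -5254.0000 / 5870.0000 = -0.895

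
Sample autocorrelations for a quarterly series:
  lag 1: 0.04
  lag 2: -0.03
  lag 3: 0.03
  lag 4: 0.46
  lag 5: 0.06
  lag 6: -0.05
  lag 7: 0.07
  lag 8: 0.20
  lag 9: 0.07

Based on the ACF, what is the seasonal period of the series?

The largest autocorrelation is r_4 = 0.46, with a weaker echo at lag 8 (0.20); the remaining lags stay at or below 0.07.
The dominant spike at lag 4 indicates a seasonal period of 4.

4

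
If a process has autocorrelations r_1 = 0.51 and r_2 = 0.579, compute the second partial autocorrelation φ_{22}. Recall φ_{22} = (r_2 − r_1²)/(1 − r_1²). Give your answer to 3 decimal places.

0.431

φ_{22} = (r_2 − r_1²) / (1 − r_1²)
r_1² = (0.51)² = 0.2601
Numerator = 0.579 − 0.2601 = 0.3189; denominator = 1 − 0.2601 = 0.7399
φ_{22} = 0.3189 / 0.7399 = 0.431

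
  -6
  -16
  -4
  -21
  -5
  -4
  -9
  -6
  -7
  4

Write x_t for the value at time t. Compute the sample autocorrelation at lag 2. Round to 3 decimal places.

Mean x̄ = (-6 − 16 − 4 − 21 − 5 − 4 − 9 − 6 − 7 + 4)/10 = -7.4000
Numerator Σ_{t=1}^{8}(x_t−x̄)(x_{t+2}−x̄) = 99.8800
Denominator Σ(x_t−x̄)² = 424.4000
r_2 = 99.8800 / 424.4000 = 0.235

0.235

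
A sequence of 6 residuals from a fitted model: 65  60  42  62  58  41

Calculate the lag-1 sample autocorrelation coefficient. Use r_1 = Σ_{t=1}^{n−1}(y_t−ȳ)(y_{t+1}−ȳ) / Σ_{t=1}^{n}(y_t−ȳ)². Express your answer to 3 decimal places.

-0.231

Mean ȳ = (65 + 60 + 42 + 62 + 58 + 41)/6 = 54.6667
Σ(y_t−ȳ)(y_{t+1}−ȳ) = (55.1111) + (-67.5556) + (-92.8889) + (24.4444) + (-45.5556) = -126.4444
Denominator Σ(y_t−ȳ)² = 547.3333
r_1 = -126.4444 / 547.3333 = -0.231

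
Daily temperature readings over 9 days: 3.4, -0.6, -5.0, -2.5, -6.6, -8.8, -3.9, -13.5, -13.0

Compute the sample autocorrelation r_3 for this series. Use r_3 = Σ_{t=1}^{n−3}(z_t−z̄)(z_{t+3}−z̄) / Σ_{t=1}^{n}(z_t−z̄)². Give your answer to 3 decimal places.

0.234

Mean z̄ = (3.4 − 0.6 − 5.0 − 2.5 − 6.6 − 8.8 − 3.9 − 13.5 − 13.0)/9 = -5.6111
Numerator Σ_{t=1}^{6}(z_t−z̄)(z_{t+3}−z̄) = 57.8174
Denominator Σ(z_t−z̄)² = 247.2689
r_3 = 57.8174 / 247.2689 = 0.234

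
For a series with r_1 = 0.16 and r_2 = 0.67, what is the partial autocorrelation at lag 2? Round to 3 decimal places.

φ_{22} = (r_2 − r_1²) / (1 − r_1²)
r_1² = (0.16)² = 0.0256
Numerator = 0.67 − 0.0256 = 0.6444; denominator = 1 − 0.0256 = 0.9744
φ_{22} = 0.6444 / 0.9744 = 0.661

0.661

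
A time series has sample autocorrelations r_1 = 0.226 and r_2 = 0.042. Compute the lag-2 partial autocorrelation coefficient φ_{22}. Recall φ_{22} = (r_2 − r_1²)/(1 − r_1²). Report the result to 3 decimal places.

φ_{22} = (r_2 − r_1²) / (1 − r_1²)
r_1² = (0.226)² = 0.051076
Numerator = 0.042 − 0.0511 = -0.0091; denominator = 1 − 0.0511 = 0.9489
φ_{22} = -0.0091 / 0.9489 = -0.010

-0.010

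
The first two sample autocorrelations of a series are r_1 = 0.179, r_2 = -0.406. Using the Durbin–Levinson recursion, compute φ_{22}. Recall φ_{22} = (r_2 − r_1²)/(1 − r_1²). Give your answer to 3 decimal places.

-0.453

φ_{22} = (r_2 − r_1²) / (1 − r_1²)
r_1² = (0.179)² = 0.032041
Numerator = -0.406 − 0.0320 = -0.4380; denominator = 1 − 0.0320 = 0.9680
φ_{22} = -0.4380 / 0.9680 = -0.453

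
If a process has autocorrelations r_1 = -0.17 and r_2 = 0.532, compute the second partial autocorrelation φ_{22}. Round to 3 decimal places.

φ_{22} = (r_2 − r_1²) / (1 − r_1²)
r_1² = (-0.17)² = 0.0289
Numerator = 0.532 − 0.0289 = 0.5031; denominator = 1 − 0.0289 = 0.9711
φ_{22} = 0.5031 / 0.9711 = 0.518

0.518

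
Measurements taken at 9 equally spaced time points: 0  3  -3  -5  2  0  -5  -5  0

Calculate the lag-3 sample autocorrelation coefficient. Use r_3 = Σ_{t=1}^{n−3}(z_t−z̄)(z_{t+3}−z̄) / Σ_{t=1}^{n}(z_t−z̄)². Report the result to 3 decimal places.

Mean z̄ = (0 + 3 − 3 − 5 + 2 + 0 − 5 − 5 + 0)/9 = -1.4444
Numerator Σ_{t=1}^{6}(z_t−z̄)(z_{t+3}−z̄) = 10.4074
Denominator Σ(z_t−z̄)² = 78.2222
r_3 = 10.4074 / 78.2222 = 0.133

0.133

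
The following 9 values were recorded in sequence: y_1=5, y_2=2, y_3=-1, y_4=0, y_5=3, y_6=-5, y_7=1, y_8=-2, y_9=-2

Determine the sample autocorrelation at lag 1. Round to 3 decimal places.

-0.134

Mean ȳ = (5 + 2 − 1 + 0 + 3 − 5 + 1 − 2 − 2)/9 = 0.1111
Numerator Σ_{t=1}^{8}(y_t−ȳ)(y_{t+1}−ȳ) = -9.7901
Denominator Σ(y_t−ȳ)² = 72.8889
r_1 = -9.7901 / 72.8889 = -0.134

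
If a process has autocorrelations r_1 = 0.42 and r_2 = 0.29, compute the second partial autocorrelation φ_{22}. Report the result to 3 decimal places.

φ_{22} = (r_2 − r_1²) / (1 − r_1²)
r_1² = (0.42)² = 0.1764
Numerator = 0.29 − 0.1764 = 0.1136; denominator = 1 − 0.1764 = 0.8236
φ_{22} = 0.1136 / 0.8236 = 0.138

0.138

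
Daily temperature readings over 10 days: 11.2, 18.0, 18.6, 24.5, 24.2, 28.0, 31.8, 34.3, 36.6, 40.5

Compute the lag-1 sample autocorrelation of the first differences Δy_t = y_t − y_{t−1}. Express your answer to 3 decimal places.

-0.666

First differences Δy: 6.8, 0.6, 5.9, -0.3, 3.8, 3.8, 2.5, 2.3, 3.9
Mean of differences = 3.2556
Numerator Σ(Δy_t−Δȳ)(Δy_{t+1}−Δȳ) = -27.7820
Denominator Σ(Δy_t−Δȳ)² = 41.7422
r_1(Δy) = -27.7820 / 41.7422 = -0.666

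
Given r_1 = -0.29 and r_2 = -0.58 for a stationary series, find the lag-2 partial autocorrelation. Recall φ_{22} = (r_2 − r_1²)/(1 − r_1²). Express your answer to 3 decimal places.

φ_{22} = (r_2 − r_1²) / (1 − r_1²)
r_1² = (-0.29)² = 0.0841
Numerator = -0.58 − 0.0841 = -0.6641; denominator = 1 − 0.0841 = 0.9159
φ_{22} = -0.6641 / 0.9159 = -0.725

-0.725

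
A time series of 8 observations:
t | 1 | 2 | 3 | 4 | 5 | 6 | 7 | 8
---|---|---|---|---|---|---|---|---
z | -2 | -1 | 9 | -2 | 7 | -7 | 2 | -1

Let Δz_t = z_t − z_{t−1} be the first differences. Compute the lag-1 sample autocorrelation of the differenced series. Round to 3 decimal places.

First differences Δz: 1, 10, -11, 9, -14, 9, -3
Mean of differences = 0.1429
Numerator Σ(Δz_t−Δz̄)(Δz_{t+1}−Δz̄) = -478.4490
Denominator Σ(Δz_t−Δz̄)² = 588.8571
r_1(Δz) = -478.4490 / 588.8571 = -0.813

-0.813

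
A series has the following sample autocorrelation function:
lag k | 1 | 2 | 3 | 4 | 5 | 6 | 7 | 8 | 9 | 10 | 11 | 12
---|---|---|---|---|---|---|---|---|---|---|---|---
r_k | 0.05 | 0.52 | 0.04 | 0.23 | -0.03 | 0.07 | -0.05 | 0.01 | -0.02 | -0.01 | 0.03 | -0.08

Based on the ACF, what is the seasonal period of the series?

2

The largest autocorrelation is r_2 = 0.52, with a weaker echo at lag 4 (0.23); the remaining lags stay at or below 0.07.
The dominant spike at lag 2 indicates a seasonal period of 2.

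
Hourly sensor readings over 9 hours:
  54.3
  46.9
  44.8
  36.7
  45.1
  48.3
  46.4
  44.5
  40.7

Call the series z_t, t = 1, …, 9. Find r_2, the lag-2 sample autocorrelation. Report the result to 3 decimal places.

Mean z̄ = (54.3 + 46.9 + 44.8 + 36.7 + 45.1 + 48.3 + 46.4 + 44.5 + 40.7)/9 = 45.3000
Numerator Σ_{t=1}^{7}(z_t−z̄)(z_{t+2}−z̄) = -51.6400
Denominator Σ(z_t−z̄)² = 189.8200
r_2 = -51.6400 / 189.8200 = -0.272

-0.272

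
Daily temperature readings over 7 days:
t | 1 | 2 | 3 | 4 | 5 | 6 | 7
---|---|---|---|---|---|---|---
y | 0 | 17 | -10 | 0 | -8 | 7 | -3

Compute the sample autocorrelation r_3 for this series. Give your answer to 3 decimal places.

Mean ȳ = (0 + 17 − 10 + 0 − 8 + 7 − 3)/7 = 0.4286
Deviations from mean: -0.4286, 16.5714, -10.4286, -0.4286, -8.4286, 6.5714, -3.4286
Σ(y_t−ȳ)(y_{t+3}−ȳ) = (0.1837) + (-139.6735) + (-68.5306) + (1.4694) = -206.5510
Denominator Σ(y_t−ȳ)² = 509.7143
r_3 = -206.5510 / 509.7143 = -0.405

-0.405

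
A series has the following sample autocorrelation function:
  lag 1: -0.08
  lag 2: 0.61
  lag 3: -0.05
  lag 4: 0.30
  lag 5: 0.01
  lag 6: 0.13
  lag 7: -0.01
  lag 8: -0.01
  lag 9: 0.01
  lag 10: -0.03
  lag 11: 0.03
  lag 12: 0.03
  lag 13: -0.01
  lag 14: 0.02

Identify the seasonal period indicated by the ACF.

2

The largest autocorrelation is r_2 = 0.61, with a weaker echo at lag 4 (0.30); the remaining lags stay at or below 0.13.
The dominant spike at lag 2 indicates a seasonal period of 2.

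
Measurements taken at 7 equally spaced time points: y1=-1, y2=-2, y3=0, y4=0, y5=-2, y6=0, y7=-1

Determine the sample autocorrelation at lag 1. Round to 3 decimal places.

-0.445

Mean ȳ = (-1 − 2 + 0 + 0 − 2 + 0 − 1)/7 = -0.8571
Numerator Σ_{t=1}^{6}(y_t−ȳ)(y_{t+1}−ȳ) = -2.1633
Denominator Σ(y_t−ȳ)² = 4.8571
r_1 = -2.1633 / 4.8571 = -0.445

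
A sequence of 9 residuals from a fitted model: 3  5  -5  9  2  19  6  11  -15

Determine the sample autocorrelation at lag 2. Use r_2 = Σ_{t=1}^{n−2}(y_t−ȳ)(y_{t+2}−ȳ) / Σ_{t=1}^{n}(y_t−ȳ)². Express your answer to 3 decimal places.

0.228

Mean ȳ = (3 + 5 − 5 + 9 + 2 + 19 + 6 + 11 − 15)/9 = 3.8889
Σ(y_t−ȳ)(y_{t+2}−ȳ) = (7.9012) + (5.6790) + (16.7901) + (77.2346) + (-3.9877) + (107.4568) + (-39.8765) = 171.1975
Denominator Σ(y_t−ȳ)² = 750.8889
r_2 = 171.1975 / 750.8889 = 0.228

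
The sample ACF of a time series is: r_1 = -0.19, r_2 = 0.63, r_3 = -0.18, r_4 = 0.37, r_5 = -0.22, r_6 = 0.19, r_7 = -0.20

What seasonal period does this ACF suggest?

2

The largest autocorrelation is r_2 = 0.63, with weaker echoes at lags 4 (0.37) and 6 (0.19); the remaining lags stay at or below -0.18.
The dominant spike at lag 2 indicates a seasonal period of 2.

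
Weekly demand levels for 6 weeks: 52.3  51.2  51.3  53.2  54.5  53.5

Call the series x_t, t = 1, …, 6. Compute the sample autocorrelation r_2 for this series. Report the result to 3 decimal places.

Mean x̄ = (52.3 + 51.2 + 51.3 + 53.2 + 54.5 + 53.5)/6 = 52.6667
Deviations from mean: -0.3667, -1.4667, -1.3667, 0.5333, 1.8333, 0.8333
Numerator Σ_{t=1}^{4}(x_t−x̄)(x_{t+2}−x̄) = -2.3422
Denominator Σ(x_t−x̄)² = 8.4933
r_2 = -2.3422 / 8.4933 = -0.276

-0.276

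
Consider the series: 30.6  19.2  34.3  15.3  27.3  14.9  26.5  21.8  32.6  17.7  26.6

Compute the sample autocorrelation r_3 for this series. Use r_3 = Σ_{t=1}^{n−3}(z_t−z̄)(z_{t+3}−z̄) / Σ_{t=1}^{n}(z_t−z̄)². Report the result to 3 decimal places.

Mean z̄ = (30.6 + 19.2 + 34.3 + 15.3 + 27.3 + 14.9 + 26.5 + 21.8 + 32.6 + 17.7 + 26.6)/11 = 24.2545
Numerator Σ_{t=1}^{8}(z_t−z̄)(z_{t+3}−z̄) = -292.3098
Denominator Σ(z_t−z̄)² = 472.8673
r_3 = -292.3098 / 472.8673 = -0.618

-0.618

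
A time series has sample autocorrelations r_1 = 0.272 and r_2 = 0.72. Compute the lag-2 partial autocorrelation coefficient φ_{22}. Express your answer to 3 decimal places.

φ_{22} = (r_2 − r_1²) / (1 − r_1²)
r_1² = (0.272)² = 0.073984
Numerator = 0.72 − 0.0740 = 0.6460; denominator = 1 − 0.0740 = 0.9260
φ_{22} = 0.6460 / 0.9260 = 0.698

0.698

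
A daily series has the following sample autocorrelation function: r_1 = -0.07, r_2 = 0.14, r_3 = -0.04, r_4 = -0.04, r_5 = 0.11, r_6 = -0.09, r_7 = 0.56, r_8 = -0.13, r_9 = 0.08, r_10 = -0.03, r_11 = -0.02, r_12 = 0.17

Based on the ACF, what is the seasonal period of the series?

7

The largest autocorrelation is r_7 = 0.56; the remaining lags stay at or below 0.17.
The dominant spike at lag 7 indicates a seasonal period of 7.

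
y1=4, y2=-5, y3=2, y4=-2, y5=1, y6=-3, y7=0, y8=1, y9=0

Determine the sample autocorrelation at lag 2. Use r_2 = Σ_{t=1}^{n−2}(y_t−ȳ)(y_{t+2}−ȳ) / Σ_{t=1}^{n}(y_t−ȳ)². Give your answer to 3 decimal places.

0.377

Mean ȳ = (4 − 5 + 2 − 2 + 1 − 3 + 0 + 1 + 0)/9 = -0.2222
Numerator Σ_{t=1}^{7}(y_t−ȳ)(y_{t+2}−ȳ) = 22.4568
Denominator Σ(y_t−ȳ)² = 59.5556
r_2 = 22.4568 / 59.5556 = 0.377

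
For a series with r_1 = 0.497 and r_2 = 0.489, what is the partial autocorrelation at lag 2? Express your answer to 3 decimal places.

0.321

φ_{22} = (r_2 − r_1²) / (1 − r_1²)
r_1² = (0.497)² = 0.247009
Numerator = 0.489 − 0.2470 = 0.2420; denominator = 1 − 0.2470 = 0.7530
φ_{22} = 0.2420 / 0.7530 = 0.321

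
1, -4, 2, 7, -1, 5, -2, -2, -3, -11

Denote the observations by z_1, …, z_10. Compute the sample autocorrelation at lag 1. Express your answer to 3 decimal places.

0.105

Mean z̄ = (1 − 4 + 2 + 7 − 1 + 5 − 2 − 2 − 3 − 11)/10 = -0.8000
Numerator Σ_{t=1}^{9}(z_t−z̄)(z_{t+1}−z̄) = 23.9600
Denominator Σ(z_t−z̄)² = 227.6000
r_1 = 23.9600 / 227.6000 = 0.105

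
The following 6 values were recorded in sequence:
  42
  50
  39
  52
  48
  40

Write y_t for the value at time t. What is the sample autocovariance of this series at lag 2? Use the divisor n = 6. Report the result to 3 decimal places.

-0.037

Mean ȳ = (42 + 50 + 39 + 52 + 48 + 40)/6 = 45.1667
Deviations: -3.1667, 4.8333, -6.1667, 6.8333, 2.8333, -5.1667
Σ_{t=1}^{4}(y_t−ȳ)(y_{t+2}−ȳ) = -0.2222
γ_2 = -0.2222 / 6 = -0.037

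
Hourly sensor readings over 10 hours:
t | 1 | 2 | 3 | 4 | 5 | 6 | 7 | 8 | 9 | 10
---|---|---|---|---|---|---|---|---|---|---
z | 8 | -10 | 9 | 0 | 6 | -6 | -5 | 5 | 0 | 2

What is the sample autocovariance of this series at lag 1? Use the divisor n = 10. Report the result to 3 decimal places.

Mean z̄ = (8 − 10 + 9 + 0 + 6 − 6 − 5 + 5 + 0 + 2)/10 = 0.9000
Σ_{t=1}^{9}(z_t−z̄)(z_{t+1}−z̄) = -200.9100
γ_1 = -200.9100 / 10 = -20.091

-20.091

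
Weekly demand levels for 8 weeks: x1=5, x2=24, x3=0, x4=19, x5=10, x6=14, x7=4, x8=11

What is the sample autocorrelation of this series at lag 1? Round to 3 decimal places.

-0.758

Mean x̄ = (5 + 24 + 0 + 19 + 10 + 14 + 4 + 11)/8 = 10.8750
Deviations from mean: -5.8750, 13.1250, -10.8750, 8.1250, -0.8750, 3.1250, -6.8750, 0.1250
Σ(x_t−x̄)(x_{t+1}−x̄) = (-77.1094) + (-142.7344) + (-88.3594) + (-7.1094) + (-2.7344) + (-21.4844) + (-0.8594) = -340.3906
Denominator Σ(x_t−x̄)² = 448.8750
r_1 = -340.3906 / 448.8750 = -0.758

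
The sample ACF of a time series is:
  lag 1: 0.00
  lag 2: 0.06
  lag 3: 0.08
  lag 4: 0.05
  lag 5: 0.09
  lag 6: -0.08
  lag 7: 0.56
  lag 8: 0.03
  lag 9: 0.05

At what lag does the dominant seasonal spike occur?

7

The largest autocorrelation is r_7 = 0.56; the remaining lags stay at or below 0.09.
The dominant spike at lag 7 indicates a seasonal period of 7.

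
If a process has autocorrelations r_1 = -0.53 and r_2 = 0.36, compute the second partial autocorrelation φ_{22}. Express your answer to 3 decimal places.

0.110

φ_{22} = (r_2 − r_1²) / (1 − r_1²)
r_1² = (-0.53)² = 0.2809
Numerator = 0.36 − 0.2809 = 0.0791; denominator = 1 − 0.2809 = 0.7191
φ_{22} = 0.0791 / 0.7191 = 0.110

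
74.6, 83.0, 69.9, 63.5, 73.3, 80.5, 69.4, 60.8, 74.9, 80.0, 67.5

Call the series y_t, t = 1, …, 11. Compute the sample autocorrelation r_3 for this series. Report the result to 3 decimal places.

Mean ȳ = (74.6 + 83.0 + 69.9 + 63.5 + 73.3 + 80.5 + 69.4 + 60.8 + 74.9 + 80.0 + 67.5)/11 = 72.4909
Numerator Σ_{t=1}^{8}(y_t−ȳ)(y_{t+3}−ȳ) = 41.5534
Denominator Σ(y_t−ȳ)² = 500.5691
r_3 = 41.5534 / 500.5691 = 0.083

0.083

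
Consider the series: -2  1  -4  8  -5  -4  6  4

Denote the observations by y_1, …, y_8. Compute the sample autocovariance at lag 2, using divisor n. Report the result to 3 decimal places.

Mean ȳ = (-2 + 1 − 4 + 8 − 5 − 4 + 6 + 4)/8 = 0.5000
Σ_{t=1}^{6}(y_t−ȳ)(y_{t+2}−ȳ) = -40.0000
γ_2 = -40.0000 / 8 = -5.000

-5.000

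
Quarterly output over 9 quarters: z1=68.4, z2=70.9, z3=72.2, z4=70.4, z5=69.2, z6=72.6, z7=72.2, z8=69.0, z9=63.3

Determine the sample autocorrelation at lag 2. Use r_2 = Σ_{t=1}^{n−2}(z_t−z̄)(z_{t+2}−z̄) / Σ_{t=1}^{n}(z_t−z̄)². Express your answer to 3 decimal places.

Mean z̄ = (68.4 + 70.9 + 72.2 + 70.4 + 69.2 + 72.6 + 72.2 + 69.0 + 63.3)/9 = 69.8000
Σ(z_t−z̄)(z_{t+2}−z̄) = (-3.3600) + (0.6600) + (-1.4400) + (1.6800) + (-1.4400) + (-2.2400) + (-15.6000) = -21.7400
Denominator Σ(z_t−z̄)² = 66.1400
r_2 = -21.7400 / 66.1400 = -0.329

-0.329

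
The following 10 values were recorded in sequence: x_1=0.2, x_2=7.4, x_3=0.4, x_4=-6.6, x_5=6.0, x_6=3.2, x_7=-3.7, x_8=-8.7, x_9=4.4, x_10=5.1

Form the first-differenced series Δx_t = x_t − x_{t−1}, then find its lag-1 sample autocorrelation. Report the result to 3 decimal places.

First differences Δx: 7.2, -7.0, -7.0, 12.6, -2.8, -6.9, -5.0, 13.1, 0.7
Mean of differences = 0.5444
Numerator Σ(Δx_t−Δx̄)(Δx_{t+1}−Δx̄) = -126.0531
Denominator Σ(Δx_t−Δx̄)² = 558.4822
r_1(Δx) = -126.0531 / 558.4822 = -0.226

-0.226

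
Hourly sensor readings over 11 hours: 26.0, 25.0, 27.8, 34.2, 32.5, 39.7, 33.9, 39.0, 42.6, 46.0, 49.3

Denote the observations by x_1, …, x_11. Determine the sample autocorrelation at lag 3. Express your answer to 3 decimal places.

0.096

Mean x̄ = (26.0 + 25.0 + 27.8 + 34.2 + 32.5 + 39.7 + 33.9 + 39.0 + 42.6 + 46.0 + 49.3)/11 = 36.0000
Numerator Σ_{t=1}^{8}(x_t−x̄)(x_{t+3}−x̄) = 62.7600
Denominator Σ(x_t−x̄)² = 651.2800
r_3 = 62.7600 / 651.2800 = 0.096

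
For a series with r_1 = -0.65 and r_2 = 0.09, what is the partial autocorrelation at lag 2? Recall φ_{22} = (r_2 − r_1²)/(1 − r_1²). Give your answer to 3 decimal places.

-0.576

φ_{22} = (r_2 − r_1²) / (1 − r_1²)
r_1² = (-0.65)² = 0.4225
Numerator = 0.09 − 0.4225 = -0.3325; denominator = 1 − 0.4225 = 0.5775
φ_{22} = -0.3325 / 0.5775 = -0.576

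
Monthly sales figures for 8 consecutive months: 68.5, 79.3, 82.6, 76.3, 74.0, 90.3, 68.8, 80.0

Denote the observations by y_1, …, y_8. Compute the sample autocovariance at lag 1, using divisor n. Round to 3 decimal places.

Mean ȳ = (68.5 + 79.3 + 82.6 + 76.3 + 74.0 + 90.3 + 68.8 + 80.0)/8 = 77.4750
Σ_{t=1}^{7}(y_t−ȳ)(y_{t+1}−ȳ) = -186.6931
γ_1 = -186.6931 / 8 = -23.337

-23.337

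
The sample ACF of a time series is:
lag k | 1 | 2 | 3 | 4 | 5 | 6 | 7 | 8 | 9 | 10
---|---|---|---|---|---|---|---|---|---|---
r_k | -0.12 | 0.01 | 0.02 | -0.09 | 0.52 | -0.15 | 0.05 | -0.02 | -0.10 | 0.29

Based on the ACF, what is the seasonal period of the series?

The largest autocorrelation is r_5 = 0.52, with a weaker echo at lag 10 (0.29); the remaining lags stay at or below 0.05.
The dominant spike at lag 5 indicates a seasonal period of 5.

5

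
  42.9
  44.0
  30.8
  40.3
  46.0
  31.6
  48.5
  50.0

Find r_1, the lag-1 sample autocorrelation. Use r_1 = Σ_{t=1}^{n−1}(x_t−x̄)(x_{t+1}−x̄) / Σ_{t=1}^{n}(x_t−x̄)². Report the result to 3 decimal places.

Mean x̄ = (42.9 + 44.0 + 30.8 + 40.3 + 46.0 + 31.6 + 48.5 + 50.0)/8 = 41.7625
Deviations from mean: 1.1375, 2.2375, -10.9625, -1.4625, 4.2375, -10.1625, 6.7375, 8.2375
Σ(x_t−x̄)(x_{t+1}−x̄) = (2.5452) + (-24.5286) + (16.0327) + (-6.1973) + (-43.0636) + (-68.4698) + (55.5002) = -68.1814
Denominator Σ(x_t−x̄)² = 363.0988
r_1 = -68.1814 / 363.0988 = -0.188

-0.188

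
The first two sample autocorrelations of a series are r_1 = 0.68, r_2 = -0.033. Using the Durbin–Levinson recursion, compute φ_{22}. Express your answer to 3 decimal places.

-0.922

φ_{22} = (r_2 − r_1²) / (1 − r_1²)
r_1² = (0.68)² = 0.4624
Numerator = -0.033 − 0.4624 = -0.4954; denominator = 1 − 0.4624 = 0.5376
φ_{22} = -0.4954 / 0.5376 = -0.922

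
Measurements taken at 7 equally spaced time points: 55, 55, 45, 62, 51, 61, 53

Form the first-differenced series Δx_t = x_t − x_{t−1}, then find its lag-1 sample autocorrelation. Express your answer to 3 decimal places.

First differences Δx: 0, -10, 17, -11, 10, -8
Mean of differences = -0.3333
Numerator Σ(Δx_t−Δx̄)(Δx_{t+1}−Δx̄) = -545.1111
Denominator Σ(Δx_t−Δx̄)² = 673.3333
r_1(Δx) = -545.1111 / 673.3333 = -0.810

-0.810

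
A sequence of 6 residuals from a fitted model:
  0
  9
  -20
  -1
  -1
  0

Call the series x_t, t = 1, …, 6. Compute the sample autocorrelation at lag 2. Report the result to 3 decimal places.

-0.096

Mean x̄ = (0 + 9 − 20 − 1 − 1 + 0)/6 = -2.1667
Deviations from mean: 2.1667, 11.1667, -17.8333, 1.1667, 1.1667, 2.1667
Σ(x_t−x̄)(x_{t+2}−x̄) = (-38.6389) + (13.0278) + (-20.8056) + (2.5278) = -43.8889
Denominator Σ(x_t−x̄)² = 454.8333
r_2 = -43.8889 / 454.8333 = -0.096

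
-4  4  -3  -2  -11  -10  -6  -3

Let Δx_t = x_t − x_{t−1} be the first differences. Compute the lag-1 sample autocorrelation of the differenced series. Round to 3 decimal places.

-0.288

First differences Δx: 8, -7, 1, -9, 1, 4, 3
Mean of differences = 0.1429
Numerator Σ(Δx_t−Δx̄)(Δx_{t+1}−Δx̄) = -63.5918
Denominator Σ(Δx_t−Δx̄)² = 220.8571
r_1(Δx) = -63.5918 / 220.8571 = -0.288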